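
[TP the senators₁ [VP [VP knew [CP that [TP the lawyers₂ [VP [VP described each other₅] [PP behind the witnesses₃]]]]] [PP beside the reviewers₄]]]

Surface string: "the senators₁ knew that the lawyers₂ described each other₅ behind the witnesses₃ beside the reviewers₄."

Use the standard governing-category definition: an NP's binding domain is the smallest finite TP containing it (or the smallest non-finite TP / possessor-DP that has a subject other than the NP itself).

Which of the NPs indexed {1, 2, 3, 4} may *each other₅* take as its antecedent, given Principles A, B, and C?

*each other* is an anaphor, so Principle A applies: it must be bound in its binding domain.
Binding domain of *each other₅*: the embedded TP, whose subject is the lawyers₂.
*the senators₁* c-commands the anaphor but is outside its binding domain → cannot satisfy Principle A.
*the lawyers₂* c-commands the anaphor within its binding domain → licit binder.
*the witnesses₃* does not c-command the anaphor → cannot bind it.
*the reviewers₄* does not c-command the anaphor → cannot bind it.

{2}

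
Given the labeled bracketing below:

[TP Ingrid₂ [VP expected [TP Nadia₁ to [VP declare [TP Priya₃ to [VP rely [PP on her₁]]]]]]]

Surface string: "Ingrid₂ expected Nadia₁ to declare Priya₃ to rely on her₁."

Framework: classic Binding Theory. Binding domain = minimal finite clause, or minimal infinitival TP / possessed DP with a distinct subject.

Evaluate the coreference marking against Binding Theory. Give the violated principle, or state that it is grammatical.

grammatical

The two coindexed NPs are *Nadia₁* and *her₁*.
*her₁* is a pronoun; its binding domain is the embedded TP, whose subject is Priya₃. Within that domain it is c-commanded only by *Priya₃*, which carries a different index — the pronoun is free locally, so Principle B holds.
*Nadia₁* is an R-expression; *her₁* does not c-command it, and no other NP shares its index, so Principle C is satisfied.
All principles are respected.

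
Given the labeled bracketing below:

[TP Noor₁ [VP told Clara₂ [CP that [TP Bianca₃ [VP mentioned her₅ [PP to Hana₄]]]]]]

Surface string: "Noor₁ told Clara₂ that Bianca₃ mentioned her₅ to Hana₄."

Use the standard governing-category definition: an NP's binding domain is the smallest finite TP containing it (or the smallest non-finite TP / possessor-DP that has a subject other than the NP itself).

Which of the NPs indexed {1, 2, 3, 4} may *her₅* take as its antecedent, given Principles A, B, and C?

*her* is a pronoun, so Principle B applies: it must be free in its binding domain.
Binding domain of *her₅*: the embedded TP, whose subject is Bianca₃.
*Noor₁* c-commands the pronoun but from outside its binding domain, and is not c-commanded by it → coindexation permitted.
*Clara₂* c-commands the pronoun but from outside its binding domain, and is not c-commanded by it → coindexation permitted.
*Bianca₃* c-commands the pronoun within its binding domain → coindexation would violate Principle B.
*Hana₄*: the pronoun c-commands this R-expression → coindexation would violate Principle C on *Hana₄*.

{1, 2}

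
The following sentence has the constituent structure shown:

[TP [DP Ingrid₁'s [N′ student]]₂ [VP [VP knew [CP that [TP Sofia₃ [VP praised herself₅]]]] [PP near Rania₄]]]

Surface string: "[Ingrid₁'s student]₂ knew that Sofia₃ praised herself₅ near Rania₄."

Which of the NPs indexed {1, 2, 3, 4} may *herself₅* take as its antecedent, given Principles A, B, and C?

*herself* is an anaphor, so Principle A applies: it must be bound in its binding domain.
Binding domain of *herself₅*: the embedded TP, whose subject is Sofia₃.
*Ingrid₁* does not c-command the anaphor → cannot bind it.
*[Ingrid₁'s student]₂* c-commands the anaphor but is outside its binding domain → cannot satisfy Principle A.
*Sofia₃* c-commands the anaphor within its binding domain → licit binder.
*Rania₄* does not c-command the anaphor → cannot bind it.

{3}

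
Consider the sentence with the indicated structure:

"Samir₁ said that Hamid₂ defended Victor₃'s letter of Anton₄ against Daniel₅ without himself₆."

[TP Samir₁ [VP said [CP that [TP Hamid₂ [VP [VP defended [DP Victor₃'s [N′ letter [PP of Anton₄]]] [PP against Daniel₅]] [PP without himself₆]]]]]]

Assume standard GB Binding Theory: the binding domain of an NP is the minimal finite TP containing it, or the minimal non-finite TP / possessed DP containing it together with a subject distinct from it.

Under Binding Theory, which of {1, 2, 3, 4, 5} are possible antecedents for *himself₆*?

*himself* is an anaphor, so Principle A applies: it must be bound in its binding domain.
Binding domain of *himself₆*: the embedded TP, whose subject is Hamid₂.
*Samir₁* c-commands the anaphor but is outside its binding domain → cannot satisfy Principle A.
*Hamid₂* c-commands the anaphor within its binding domain → licit binder.
*Victor₃* does not c-command the anaphor → cannot bind it.
*Anton₄* does not c-command the anaphor → cannot bind it.
*Daniel₅* does not c-command the anaphor → cannot bind it.

{2}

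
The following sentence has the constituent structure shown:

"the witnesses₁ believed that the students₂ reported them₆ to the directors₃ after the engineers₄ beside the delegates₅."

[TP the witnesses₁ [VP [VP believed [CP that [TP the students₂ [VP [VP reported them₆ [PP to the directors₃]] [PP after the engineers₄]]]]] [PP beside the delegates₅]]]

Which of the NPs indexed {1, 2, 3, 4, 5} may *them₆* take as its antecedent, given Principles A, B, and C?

{1, 4, 5}

*them* is a pronoun, so Principle B applies: it must be free in its binding domain.
Binding domain of *them₆*: the embedded TP, whose subject is the students₂.
*the witnesses₁* c-commands the pronoun but from outside its binding domain, and is not c-commanded by it → coindexation permitted.
*the students₂* c-commands the pronoun within its binding domain → coindexation would violate Principle B.
*the directors₃*: the pronoun c-commands this R-expression → coindexation would violate Principle C on *the directors₃*.
*the engineers₄* and the pronoun do not c-command one another → neither Principle B nor Principle C is at stake; coindexation permitted.
*the delegates₅* and the pronoun do not c-command one another → neither Principle B nor Principle C is at stake; coindexation permitted.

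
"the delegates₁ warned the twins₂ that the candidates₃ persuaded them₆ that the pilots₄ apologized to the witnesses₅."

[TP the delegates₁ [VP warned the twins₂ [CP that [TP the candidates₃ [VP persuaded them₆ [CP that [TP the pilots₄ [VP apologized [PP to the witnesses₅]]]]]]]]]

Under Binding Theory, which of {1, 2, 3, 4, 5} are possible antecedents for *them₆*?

{1, 2}

*them* is a pronoun, so Principle B applies: it must be free in its binding domain.
Binding domain of *them₆*: the embedded TP, whose subject is the candidates₃.
*the delegates₁* c-commands the pronoun but from outside its binding domain, and is not c-commanded by it → coindexation permitted.
*the twins₂* c-commands the pronoun but from outside its binding domain, and is not c-commanded by it → coindexation permitted.
*the candidates₃* c-commands the pronoun within its binding domain → coindexation would violate Principle B.
*the pilots₄*: the pronoun c-commands this R-expression → coindexation would violate Principle C on *the pilots₄*.
*the witnesses₅*: the pronoun c-commands this R-expression → coindexation would violate Principle C on *the witnesses₅*.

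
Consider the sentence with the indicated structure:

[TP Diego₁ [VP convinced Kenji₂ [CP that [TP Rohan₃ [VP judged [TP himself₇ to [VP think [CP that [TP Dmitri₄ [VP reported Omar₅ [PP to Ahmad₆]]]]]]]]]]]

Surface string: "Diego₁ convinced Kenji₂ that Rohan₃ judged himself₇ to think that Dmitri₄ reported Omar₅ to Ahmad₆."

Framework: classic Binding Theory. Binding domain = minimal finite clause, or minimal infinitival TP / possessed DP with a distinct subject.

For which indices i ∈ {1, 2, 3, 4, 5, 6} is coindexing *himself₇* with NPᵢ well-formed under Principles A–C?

*himself* is an anaphor, so Principle A applies: it must be bound in its binding domain.
Binding domain of *himself₇*: the embedded TP, whose subject is Rohan₃.
*Diego₁* c-commands the anaphor but is outside its binding domain → cannot satisfy Principle A.
*Kenji₂* c-commands the anaphor but is outside its binding domain → cannot satisfy Principle A.
*Rohan₃* c-commands the anaphor within its binding domain → licit binder.
*Dmitri₄* does not c-command the anaphor → cannot bind it.
*Omar₅* does not c-command the anaphor → cannot bind it.
*Ahmad₆* does not c-command the anaphor → cannot bind it.

{3}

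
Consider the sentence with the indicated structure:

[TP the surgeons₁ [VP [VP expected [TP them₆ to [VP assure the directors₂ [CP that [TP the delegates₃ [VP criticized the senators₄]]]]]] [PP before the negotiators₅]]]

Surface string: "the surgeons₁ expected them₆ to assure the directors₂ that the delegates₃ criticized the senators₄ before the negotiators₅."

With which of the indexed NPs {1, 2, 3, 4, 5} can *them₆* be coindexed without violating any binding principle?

*them* is a pronoun, so Principle B applies: it must be free in its binding domain.
Binding domain of *them₆*: the matrix TP, whose subject is the surgeons₁.
*the surgeons₁* c-commands the pronoun within its binding domain → coindexation would violate Principle B.
*the directors₂*: the pronoun c-commands this R-expression → coindexation would violate Principle C on *the directors₂*.
*the delegates₃*: the pronoun c-commands this R-expression → coindexation would violate Principle C on *the delegates₃*.
*the senators₄*: the pronoun c-commands this R-expression → coindexation would violate Principle C on *the senators₄*.
*the negotiators₅* and the pronoun do not c-command one another → neither Principle B nor Principle C is at stake; coindexation permitted.

{5}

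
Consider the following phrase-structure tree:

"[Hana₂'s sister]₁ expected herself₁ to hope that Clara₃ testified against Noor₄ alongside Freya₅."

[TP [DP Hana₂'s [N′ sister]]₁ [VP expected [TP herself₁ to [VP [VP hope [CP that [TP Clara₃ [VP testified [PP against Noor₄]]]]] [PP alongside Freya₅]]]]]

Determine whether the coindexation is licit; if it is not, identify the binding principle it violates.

The two coindexed NPs are *[Hana₂'s sister]₁* and *herself₁*.
*herself₁* is an anaphor; its binding domain is the matrix TP, whose subject is [Hana₂'s sister]₁. *[Hana₂'s sister]₁* c-commands it within that domain and shares its index, so Principle A is satisfied.
*[Hana₂'s sister]₁* is an R-expression; *herself₁* does not c-command it, and no other NP shares its index, so Principle C is satisfied.
All principles are respected.

grammatical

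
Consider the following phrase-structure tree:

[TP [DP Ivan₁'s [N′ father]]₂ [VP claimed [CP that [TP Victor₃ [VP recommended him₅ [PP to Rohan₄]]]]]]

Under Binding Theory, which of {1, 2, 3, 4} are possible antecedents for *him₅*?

*him* is a pronoun, so Principle B applies: it must be free in its binding domain.
Binding domain of *him₅*: the embedded TP, whose subject is Victor₃.
*Ivan₁* and the pronoun do not c-command one another → neither Principle B nor Principle C is at stake; coindexation permitted.
*[Ivan₁'s father]₂* c-commands the pronoun but from outside its binding domain, and is not c-commanded by it → coindexation permitted.
*Victor₃* c-commands the pronoun within its binding domain → coindexation would violate Principle B.
*Rohan₄*: the pronoun c-commands this R-expression → coindexation would violate Principle C on *Rohan₄*.

{1, 2}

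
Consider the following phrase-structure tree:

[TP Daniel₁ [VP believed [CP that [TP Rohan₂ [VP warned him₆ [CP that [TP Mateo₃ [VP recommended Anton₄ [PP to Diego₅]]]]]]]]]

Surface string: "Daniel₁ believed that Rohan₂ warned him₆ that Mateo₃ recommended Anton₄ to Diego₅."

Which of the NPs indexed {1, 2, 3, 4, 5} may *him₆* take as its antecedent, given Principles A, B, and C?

*him* is a pronoun, so Principle B applies: it must be free in its binding domain.
Binding domain of *him₆*: the embedded TP, whose subject is Rohan₂.
*Daniel₁* c-commands the pronoun but from outside its binding domain, and is not c-commanded by it → coindexation permitted.
*Rohan₂* c-commands the pronoun within its binding domain → coindexation would violate Principle B.
*Mateo₃*: the pronoun c-commands this R-expression → coindexation would violate Principle C on *Mateo₃*.
*Anton₄*: the pronoun c-commands this R-expression → coindexation would violate Principle C on *Anton₄*.
*Diego₅*: the pronoun c-commands this R-expression → coindexation would violate Principle C on *Diego₅*.

{1}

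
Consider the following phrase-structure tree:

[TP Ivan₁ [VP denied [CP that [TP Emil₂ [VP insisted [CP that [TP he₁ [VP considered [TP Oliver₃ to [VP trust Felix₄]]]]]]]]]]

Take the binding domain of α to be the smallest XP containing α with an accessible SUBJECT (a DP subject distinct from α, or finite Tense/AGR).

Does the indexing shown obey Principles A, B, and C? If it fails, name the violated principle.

grammatical

The two coindexed NPs are *Ivan₁* and *he₁*.
*he₁* is a pronoun; nothing c-commands it within its binding domain (the embedded TP.), so Principle B holds trivially.
*Ivan₁* is an R-expression; *he₁* does not c-command it, and no other NP shares its index, so Principle C is satisfied.
All principles are respected.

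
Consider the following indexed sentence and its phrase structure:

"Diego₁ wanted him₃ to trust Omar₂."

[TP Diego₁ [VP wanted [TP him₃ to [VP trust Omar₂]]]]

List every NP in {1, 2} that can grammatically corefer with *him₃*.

*him* is a pronoun, so Principle B applies: it must be free in its binding domain.
Binding domain of *him₃*: the matrix TP, whose subject is Diego₁.
*Diego₁* c-commands the pronoun within its binding domain → coindexation would violate Principle B.
*Omar₂*: the pronoun c-commands this R-expression → coindexation would violate Principle C on *Omar₂*.

none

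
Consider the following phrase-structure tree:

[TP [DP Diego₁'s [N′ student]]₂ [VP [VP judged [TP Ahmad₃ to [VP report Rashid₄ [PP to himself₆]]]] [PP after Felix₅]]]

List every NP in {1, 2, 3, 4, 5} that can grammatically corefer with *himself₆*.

{3, 4}

*himself* is an anaphor, so Principle A applies: it must be bound in its binding domain.
Binding domain of *himself₆*: the embedded TP, whose subject is Ahmad₃.
*Diego₁* does not c-command the anaphor → cannot bind it.
*[Diego₁'s student]₂* c-commands the anaphor but is outside its binding domain → cannot satisfy Principle A.
*Ahmad₃* c-commands the anaphor within its binding domain → licit binder.
*Rashid₄* c-commands the anaphor within its binding domain → licit binder.
*Felix₅* does not c-command the anaphor → cannot bind it.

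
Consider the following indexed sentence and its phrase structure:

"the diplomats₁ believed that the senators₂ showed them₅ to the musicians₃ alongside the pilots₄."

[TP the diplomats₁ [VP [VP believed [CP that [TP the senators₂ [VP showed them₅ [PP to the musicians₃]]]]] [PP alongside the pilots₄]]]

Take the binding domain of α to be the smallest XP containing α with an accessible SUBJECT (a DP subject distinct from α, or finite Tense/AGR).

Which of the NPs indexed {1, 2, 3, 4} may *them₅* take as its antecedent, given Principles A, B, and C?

{1, 4}

*them* is a pronoun, so Principle B applies: it must be free in its binding domain.
Binding domain of *them₅*: the embedded TP, whose subject is the senators₂.
*the diplomats₁* c-commands the pronoun but from outside its binding domain, and is not c-commanded by it → coindexation permitted.
*the senators₂* c-commands the pronoun within its binding domain → coindexation would violate Principle B.
*the musicians₃*: the pronoun c-commands this R-expression → coindexation would violate Principle C on *the musicians₃*.
*the pilots₄* and the pronoun do not c-command one another → neither Principle B nor Principle C is at stake; coindexation permitted.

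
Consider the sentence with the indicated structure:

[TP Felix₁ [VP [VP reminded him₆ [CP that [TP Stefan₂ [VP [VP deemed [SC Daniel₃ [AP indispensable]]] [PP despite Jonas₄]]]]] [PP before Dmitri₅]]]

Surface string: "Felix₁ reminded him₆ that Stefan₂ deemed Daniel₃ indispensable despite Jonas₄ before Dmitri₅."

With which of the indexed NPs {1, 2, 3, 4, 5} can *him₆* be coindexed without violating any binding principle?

{5}

*him* is a pronoun, so Principle B applies: it must be free in its binding domain.
Binding domain of *him₆*: the matrix TP, whose subject is Felix₁.
*Felix₁* c-commands the pronoun within its binding domain → coindexation would violate Principle B.
*Stefan₂*: the pronoun c-commands this R-expression → coindexation would violate Principle C on *Stefan₂*.
*Daniel₃*: the pronoun c-commands this R-expression → coindexation would violate Principle C on *Daniel₃*.
*Jonas₄*: the pronoun c-commands this R-expression → coindexation would violate Principle C on *Jonas₄*.
*Dmitri₅* and the pronoun do not c-command one another → neither Principle B nor Principle C is at stake; coindexation permitted.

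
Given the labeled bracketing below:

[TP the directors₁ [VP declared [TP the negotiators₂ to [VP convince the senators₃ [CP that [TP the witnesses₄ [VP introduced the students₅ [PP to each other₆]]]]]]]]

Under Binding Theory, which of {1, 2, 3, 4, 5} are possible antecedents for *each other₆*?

*each other* is an anaphor, so Principle A applies: it must be bound in its binding domain.
Binding domain of *each other₆*: the embedded TP, whose subject is the witnesses₄.
*the directors₁* c-commands the anaphor but is outside its binding domain → cannot satisfy Principle A.
*the negotiators₂* c-commands the anaphor but is outside its binding domain → cannot satisfy Principle A.
*the senators₃* c-commands the anaphor but is outside its binding domain → cannot satisfy Principle A.
*the witnesses₄* c-commands the anaphor within its binding domain → licit binder.
*the students₅* c-commands the anaphor within its binding domain → licit binder.

{4, 5}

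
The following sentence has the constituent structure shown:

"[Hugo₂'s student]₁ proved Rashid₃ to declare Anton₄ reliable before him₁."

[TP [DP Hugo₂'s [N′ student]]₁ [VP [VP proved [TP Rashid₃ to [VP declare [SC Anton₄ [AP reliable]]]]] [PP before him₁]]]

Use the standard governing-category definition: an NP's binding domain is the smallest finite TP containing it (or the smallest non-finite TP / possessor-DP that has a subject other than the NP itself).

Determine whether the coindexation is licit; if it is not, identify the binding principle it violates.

Principle B

The two coindexed NPs are *[Hugo₂'s student]₁* and *him₁*.
*him₁* is a pronoun. Its binding domain is the matrix TP, whose subject is [Hugo₂'s student]₁.
*[Hugo₂'s student]₁* c-commands it within that domain and carries the same index.
The pronoun is locally bound → Principle B violation.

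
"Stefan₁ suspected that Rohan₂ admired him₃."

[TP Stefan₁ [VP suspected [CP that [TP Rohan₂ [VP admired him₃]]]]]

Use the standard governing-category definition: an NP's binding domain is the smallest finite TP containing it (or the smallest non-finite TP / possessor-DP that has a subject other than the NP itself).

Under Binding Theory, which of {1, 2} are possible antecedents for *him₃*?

{1}

*him* is a pronoun, so Principle B applies: it must be free in its binding domain.
Binding domain of *him₃*: the embedded TP, whose subject is Rohan₂.
*Stefan₁* c-commands the pronoun but from outside its binding domain, and is not c-commanded by it → coindexation permitted.
*Rohan₂* c-commands the pronoun within its binding domain → coindexation would violate Principle B.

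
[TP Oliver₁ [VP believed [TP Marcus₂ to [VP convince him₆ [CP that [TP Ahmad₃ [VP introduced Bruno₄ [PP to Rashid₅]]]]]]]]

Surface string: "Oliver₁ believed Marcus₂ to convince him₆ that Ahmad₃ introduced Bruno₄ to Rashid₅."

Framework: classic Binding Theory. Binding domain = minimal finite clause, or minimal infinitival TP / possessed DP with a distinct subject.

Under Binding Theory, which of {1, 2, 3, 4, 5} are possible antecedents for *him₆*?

{1}

*him* is a pronoun, so Principle B applies: it must be free in its binding domain.
Binding domain of *him₆*: the embedded TP, whose subject is Marcus₂.
*Oliver₁* c-commands the pronoun but from outside its binding domain, and is not c-commanded by it → coindexation permitted.
*Marcus₂* c-commands the pronoun within its binding domain → coindexation would violate Principle B.
*Ahmad₃*: the pronoun c-commands this R-expression → coindexation would violate Principle C on *Ahmad₃*.
*Bruno₄*: the pronoun c-commands this R-expression → coindexation would violate Principle C on *Bruno₄*.
*Rashid₅*: the pronoun c-commands this R-expression → coindexation would violate Principle C on *Rashid₅*.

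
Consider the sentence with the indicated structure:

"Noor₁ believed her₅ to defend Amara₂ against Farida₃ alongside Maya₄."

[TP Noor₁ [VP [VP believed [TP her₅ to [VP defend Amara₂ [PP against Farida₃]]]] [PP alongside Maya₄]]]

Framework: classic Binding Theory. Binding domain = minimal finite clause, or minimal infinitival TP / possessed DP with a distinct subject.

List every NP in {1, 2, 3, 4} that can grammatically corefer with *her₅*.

{4}

*her* is a pronoun, so Principle B applies: it must be free in its binding domain.
Binding domain of *her₅*: the matrix TP, whose subject is Noor₁.
*Noor₁* c-commands the pronoun within its binding domain → coindexation would violate Principle B.
*Amara₂*: the pronoun c-commands this R-expression → coindexation would violate Principle C on *Amara₂*.
*Farida₃*: the pronoun c-commands this R-expression → coindexation would violate Principle C on *Farida₃*.
*Maya₄* and the pronoun do not c-command one another → neither Principle B nor Principle C is at stake; coindexation permitted.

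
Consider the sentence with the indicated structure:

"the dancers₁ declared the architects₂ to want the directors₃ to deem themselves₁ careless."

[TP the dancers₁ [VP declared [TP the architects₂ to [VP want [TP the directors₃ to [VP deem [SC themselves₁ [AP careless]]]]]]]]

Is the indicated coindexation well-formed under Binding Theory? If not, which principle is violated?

The two coindexed NPs are *the dancers₁* and *themselves₁*.
*themselves₁* is an anaphor. Principle A requires it to be bound within its binding domain — the embedded TP, whose subject is the directors₃.
Within that domain it is c-commanded by *the directors₃*, which does not share its index.
*the dancers₁* does c-command the anaphor, but from outside its binding domain.
The anaphor is unbound in its domain → Principle A violation.

Principle A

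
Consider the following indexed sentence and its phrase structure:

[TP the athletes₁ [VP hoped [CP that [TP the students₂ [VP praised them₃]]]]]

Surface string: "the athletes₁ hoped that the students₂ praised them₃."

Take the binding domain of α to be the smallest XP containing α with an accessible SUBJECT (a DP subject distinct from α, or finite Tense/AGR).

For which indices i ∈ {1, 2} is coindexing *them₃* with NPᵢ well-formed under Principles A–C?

{1}

*them* is a pronoun, so Principle B applies: it must be free in its binding domain.
Binding domain of *them₃*: the embedded TP, whose subject is the students₂.
*the athletes₁* c-commands the pronoun but from outside its binding domain, and is not c-commanded by it → coindexation permitted.
*the students₂* c-commands the pronoun within its binding domain → coindexation would violate Principle B.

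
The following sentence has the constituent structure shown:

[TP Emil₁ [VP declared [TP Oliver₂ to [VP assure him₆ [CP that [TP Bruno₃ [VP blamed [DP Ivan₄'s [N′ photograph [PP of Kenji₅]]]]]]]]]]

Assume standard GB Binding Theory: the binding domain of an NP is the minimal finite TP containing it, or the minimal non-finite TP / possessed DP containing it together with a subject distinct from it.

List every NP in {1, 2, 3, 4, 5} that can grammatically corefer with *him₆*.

*him* is a pronoun, so Principle B applies: it must be free in its binding domain.
Binding domain of *him₆*: the embedded TP, whose subject is Oliver₂.
*Emil₁* c-commands the pronoun but from outside its binding domain, and is not c-commanded by it → coindexation permitted.
*Oliver₂* c-commands the pronoun within its binding domain → coindexation would violate Principle B.
*Bruno₃*: the pronoun c-commands this R-expression → coindexation would violate Principle C on *Bruno₃*.
*Ivan₄*: the pronoun c-commands this R-expression → coindexation would violate Principle C on *Ivan₄*.
*Kenji₅*: the pronoun c-commands this R-expression → coindexation would violate Principle C on *Kenji₅*.

{1}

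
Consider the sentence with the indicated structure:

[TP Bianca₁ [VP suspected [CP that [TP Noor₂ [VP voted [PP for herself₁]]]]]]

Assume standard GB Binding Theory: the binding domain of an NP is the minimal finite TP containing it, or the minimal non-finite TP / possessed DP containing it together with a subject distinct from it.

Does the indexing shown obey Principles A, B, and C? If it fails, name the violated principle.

The two coindexed NPs are *Bianca₁* and *herself₁*.
*herself₁* is an anaphor. Principle A requires it to be bound within its binding domain — the embedded TP, whose subject is Noor₂.
Within that domain it is c-commanded by *Noor₂*, which does not share its index.
*Bianca₁* does c-command the anaphor, but from outside its binding domain.
The anaphor is unbound in its domain → Principle A violation.

Principle A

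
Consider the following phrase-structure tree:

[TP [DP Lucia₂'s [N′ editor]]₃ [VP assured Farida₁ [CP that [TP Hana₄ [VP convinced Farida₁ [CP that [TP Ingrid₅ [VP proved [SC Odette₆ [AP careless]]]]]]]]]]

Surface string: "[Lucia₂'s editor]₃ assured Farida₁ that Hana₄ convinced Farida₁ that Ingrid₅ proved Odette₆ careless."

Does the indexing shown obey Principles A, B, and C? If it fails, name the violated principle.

Principle C

The two coindexed NPs are *Farida₁* (the higher occurrence) and *Farida₁* (the lower occurrence).
*Farida₁* (the lower occurrence) is an R-expression. Principle C requires it to be free everywhere.
*Farida₁* (the higher occurrence) c-commands it and carries the same index.
The R-expression is bound → Principle C violation.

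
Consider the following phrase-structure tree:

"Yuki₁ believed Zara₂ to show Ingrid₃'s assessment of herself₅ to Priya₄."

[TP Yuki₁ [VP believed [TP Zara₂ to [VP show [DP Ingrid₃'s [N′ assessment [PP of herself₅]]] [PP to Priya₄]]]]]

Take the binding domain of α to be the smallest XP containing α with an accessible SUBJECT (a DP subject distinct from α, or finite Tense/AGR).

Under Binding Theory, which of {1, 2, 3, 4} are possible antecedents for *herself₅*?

*herself* is an anaphor, so Principle A applies: it must be bound in its binding domain.
Binding domain of *herself₅*: the possessed DP, whose subject is Ingrid₃.
*Yuki₁* c-commands the anaphor but is outside its binding domain → cannot satisfy Principle A.
*Zara₂* c-commands the anaphor but is outside its binding domain → cannot satisfy Principle A.
*Ingrid₃* c-commands the anaphor within its binding domain → licit binder.
*Priya₄* does not c-command the anaphor → cannot bind it.

{3}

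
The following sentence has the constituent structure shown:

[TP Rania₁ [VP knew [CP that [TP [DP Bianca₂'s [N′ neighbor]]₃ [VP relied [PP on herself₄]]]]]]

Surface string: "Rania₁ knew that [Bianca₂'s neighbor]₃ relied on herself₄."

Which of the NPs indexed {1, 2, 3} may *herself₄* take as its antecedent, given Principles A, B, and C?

{3}

*herself* is an anaphor, so Principle A applies: it must be bound in its binding domain.
Binding domain of *herself₄*: the embedded TP, whose subject is [Bianca₂'s neighbor]₃.
*Rania₁* c-commands the anaphor but is outside its binding domain → cannot satisfy Principle A.
*Bianca₂* does not c-command the anaphor → cannot bind it.
*[Bianca₂'s neighbor]₃* c-commands the anaphor within its binding domain → licit binder.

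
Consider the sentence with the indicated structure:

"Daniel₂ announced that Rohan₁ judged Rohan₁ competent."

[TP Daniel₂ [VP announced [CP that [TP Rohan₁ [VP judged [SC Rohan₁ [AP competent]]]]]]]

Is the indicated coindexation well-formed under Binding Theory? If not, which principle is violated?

Principle C

The two coindexed NPs are *Rohan₁* (the higher occurrence) and *Rohan₁* (the lower occurrence).
*Rohan₁* (the lower occurrence) is an R-expression. Principle C requires it to be free everywhere.
*Rohan₁* (the higher occurrence) c-commands it and carries the same index.
The R-expression is bound → Principle C violation.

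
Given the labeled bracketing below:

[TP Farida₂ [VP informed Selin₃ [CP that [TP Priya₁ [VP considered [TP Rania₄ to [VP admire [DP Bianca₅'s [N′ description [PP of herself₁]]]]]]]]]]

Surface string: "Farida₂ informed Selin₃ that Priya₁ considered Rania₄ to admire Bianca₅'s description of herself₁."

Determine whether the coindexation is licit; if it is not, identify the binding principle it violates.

The two coindexed NPs are *Priya₁* and *herself₁*.
*herself₁* is an anaphor. Principle A requires it to be bound within its binding domain — the possessed DP, whose subject is Bianca₅.
Within that domain it is c-commanded by *Bianca₅*, which does not share its index.
*Priya₁* does c-command the anaphor, but from outside its binding domain.
The anaphor is unbound in its domain → Principle A violation.

Principle A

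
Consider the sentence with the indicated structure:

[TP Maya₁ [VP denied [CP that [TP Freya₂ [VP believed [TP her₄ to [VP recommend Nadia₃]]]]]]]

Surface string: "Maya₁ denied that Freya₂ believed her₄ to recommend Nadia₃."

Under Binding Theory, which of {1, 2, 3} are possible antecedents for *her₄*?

{1}

*her* is a pronoun, so Principle B applies: it must be free in its binding domain.
Binding domain of *her₄*: the embedded TP, whose subject is Freya₂.
*Maya₁* c-commands the pronoun but from outside its binding domain, and is not c-commanded by it → coindexation permitted.
*Freya₂* c-commands the pronoun within its binding domain → coindexation would violate Principle B.
*Nadia₃*: the pronoun c-commands this R-expression → coindexation would violate Principle C on *Nadia₃*.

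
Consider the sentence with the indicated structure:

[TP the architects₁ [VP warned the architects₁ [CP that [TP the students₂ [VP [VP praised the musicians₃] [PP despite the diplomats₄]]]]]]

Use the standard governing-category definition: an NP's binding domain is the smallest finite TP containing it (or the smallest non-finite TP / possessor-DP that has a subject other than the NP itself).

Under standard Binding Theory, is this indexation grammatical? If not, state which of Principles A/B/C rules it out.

The two coindexed NPs are *the architects₁* (the higher occurrence) and *the architects₁* (the lower occurrence).
*the architects₁* (the lower occurrence) is an R-expression. Principle C requires it to be free everywhere.
*the architects₁* (the higher occurrence) c-commands it and carries the same index.
The R-expression is bound → Principle C violation.

Principle C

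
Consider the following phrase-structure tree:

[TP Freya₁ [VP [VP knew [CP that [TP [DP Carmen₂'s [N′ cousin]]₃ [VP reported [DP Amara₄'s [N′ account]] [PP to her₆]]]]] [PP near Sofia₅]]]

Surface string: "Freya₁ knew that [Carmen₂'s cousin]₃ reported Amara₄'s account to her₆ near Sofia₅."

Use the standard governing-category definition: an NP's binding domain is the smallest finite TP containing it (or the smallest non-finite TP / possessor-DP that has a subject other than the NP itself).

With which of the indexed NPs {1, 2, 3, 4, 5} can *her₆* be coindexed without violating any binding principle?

*her* is a pronoun, so Principle B applies: it must be free in its binding domain.
Binding domain of *her₆*: the embedded TP, whose subject is [Carmen₂'s cousin]₃.
*Freya₁* c-commands the pronoun but from outside its binding domain, and is not c-commanded by it → coindexation permitted.
*Carmen₂* and the pronoun do not c-command one another → neither Principle B nor Principle C is at stake; coindexation permitted.
*[Carmen₂'s cousin]₃* c-commands the pronoun within its binding domain → coindexation would violate Principle B.
*Amara₄* and the pronoun do not c-command one another → neither Principle B nor Principle C is at stake; coindexation permitted.
*Sofia₅* and the pronoun do not c-command one another → neither Principle B nor Principle C is at stake; coindexation permitted.

{1, 2, 4, 5}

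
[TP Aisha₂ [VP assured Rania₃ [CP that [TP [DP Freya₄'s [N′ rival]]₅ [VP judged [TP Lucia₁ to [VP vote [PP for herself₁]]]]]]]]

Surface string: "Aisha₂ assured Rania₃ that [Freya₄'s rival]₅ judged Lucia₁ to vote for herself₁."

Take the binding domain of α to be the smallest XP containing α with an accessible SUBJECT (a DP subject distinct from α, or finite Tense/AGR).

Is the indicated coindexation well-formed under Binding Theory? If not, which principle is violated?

grammatical

The two coindexed NPs are *Lucia₁* and *herself₁*.
*herself₁* is an anaphor; its binding domain is the embedded TP, whose subject is Lucia₁. *Lucia₁* c-commands it within that domain and shares its index, so Principle A is satisfied.
*Lucia₁* is an R-expression; *herself₁* does not c-command it, and no other NP shares its index, so Principle C is satisfied.
All principles are respected.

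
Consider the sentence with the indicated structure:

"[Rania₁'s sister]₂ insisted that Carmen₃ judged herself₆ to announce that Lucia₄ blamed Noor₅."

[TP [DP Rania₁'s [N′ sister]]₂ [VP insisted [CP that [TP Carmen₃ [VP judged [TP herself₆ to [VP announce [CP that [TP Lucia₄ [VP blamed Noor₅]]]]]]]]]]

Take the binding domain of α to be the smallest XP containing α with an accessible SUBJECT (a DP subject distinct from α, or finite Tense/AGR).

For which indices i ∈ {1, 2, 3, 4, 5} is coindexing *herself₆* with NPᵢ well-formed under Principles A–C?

{3}

*herself* is an anaphor, so Principle A applies: it must be bound in its binding domain.
Binding domain of *herself₆*: the embedded TP, whose subject is Carmen₃.
*Rania₁* does not c-command the anaphor → cannot bind it.
*[Rania₁'s sister]₂* c-commands the anaphor but is outside its binding domain → cannot satisfy Principle A.
*Carmen₃* c-commands the anaphor within its binding domain → licit binder.
*Lucia₄* does not c-command the anaphor → cannot bind it.
*Noor₅* does not c-command the anaphor → cannot bind it.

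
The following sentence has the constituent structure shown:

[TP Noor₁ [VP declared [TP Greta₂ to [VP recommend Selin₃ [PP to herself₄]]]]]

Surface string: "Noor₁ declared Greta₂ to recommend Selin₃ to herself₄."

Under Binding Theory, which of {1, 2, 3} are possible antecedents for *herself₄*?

{2, 3}

*herself* is an anaphor, so Principle A applies: it must be bound in its binding domain.
Binding domain of *herself₄*: the embedded TP, whose subject is Greta₂.
*Noor₁* c-commands the anaphor but is outside its binding domain → cannot satisfy Principle A.
*Greta₂* c-commands the anaphor within its binding domain → licit binder.
*Selin₃* c-commands the anaphor within its binding domain → licit binder.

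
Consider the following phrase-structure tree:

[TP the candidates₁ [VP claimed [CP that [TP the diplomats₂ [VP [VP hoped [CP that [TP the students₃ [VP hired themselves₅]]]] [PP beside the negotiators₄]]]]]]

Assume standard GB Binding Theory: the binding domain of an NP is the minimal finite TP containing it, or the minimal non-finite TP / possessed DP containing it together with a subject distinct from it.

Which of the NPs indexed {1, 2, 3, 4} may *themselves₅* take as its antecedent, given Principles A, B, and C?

{3}

*themselves* is an anaphor, so Principle A applies: it must be bound in its binding domain.
Binding domain of *themselves₅*: the embedded TP, whose subject is the students₃.
*the candidates₁* c-commands the anaphor but is outside its binding domain → cannot satisfy Principle A.
*the diplomats₂* c-commands the anaphor but is outside its binding domain → cannot satisfy Principle A.
*the students₃* c-commands the anaphor within its binding domain → licit binder.
*the negotiators₄* does not c-command the anaphor → cannot bind it.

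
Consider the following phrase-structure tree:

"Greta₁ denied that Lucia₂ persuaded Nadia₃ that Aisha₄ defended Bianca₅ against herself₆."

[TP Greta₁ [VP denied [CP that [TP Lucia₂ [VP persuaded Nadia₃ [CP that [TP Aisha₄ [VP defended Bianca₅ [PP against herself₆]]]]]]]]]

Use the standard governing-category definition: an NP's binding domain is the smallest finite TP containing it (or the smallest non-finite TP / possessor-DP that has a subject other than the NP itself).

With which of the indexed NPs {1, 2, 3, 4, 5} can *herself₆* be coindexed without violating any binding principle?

*herself* is an anaphor, so Principle A applies: it must be bound in its binding domain.
Binding domain of *herself₆*: the embedded TP, whose subject is Aisha₄.
*Greta₁* c-commands the anaphor but is outside its binding domain → cannot satisfy Principle A.
*Lucia₂* c-commands the anaphor but is outside its binding domain → cannot satisfy Principle A.
*Nadia₃* c-commands the anaphor but is outside its binding domain → cannot satisfy Principle A.
*Aisha₄* c-commands the anaphor within its binding domain → licit binder.
*Bianca₅* c-commands the anaphor within its binding domain → licit binder.

{4, 5}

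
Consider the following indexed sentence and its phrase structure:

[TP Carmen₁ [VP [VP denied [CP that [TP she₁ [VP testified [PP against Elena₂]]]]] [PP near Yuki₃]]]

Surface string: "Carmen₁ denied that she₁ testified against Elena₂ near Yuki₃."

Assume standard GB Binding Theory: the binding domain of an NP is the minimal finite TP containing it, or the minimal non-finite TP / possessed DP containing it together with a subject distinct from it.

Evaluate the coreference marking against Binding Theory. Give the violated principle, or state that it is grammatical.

The two coindexed NPs are *Carmen₁* and *she₁*.
*she₁* is a pronoun; nothing c-commands it within its binding domain (the embedded TP.), so Principle B holds trivially.
*Carmen₁* is an R-expression; *she₁* does not c-command it, and no other NP shares its index, so Principle C is satisfied.
All principles are respected.

grammatical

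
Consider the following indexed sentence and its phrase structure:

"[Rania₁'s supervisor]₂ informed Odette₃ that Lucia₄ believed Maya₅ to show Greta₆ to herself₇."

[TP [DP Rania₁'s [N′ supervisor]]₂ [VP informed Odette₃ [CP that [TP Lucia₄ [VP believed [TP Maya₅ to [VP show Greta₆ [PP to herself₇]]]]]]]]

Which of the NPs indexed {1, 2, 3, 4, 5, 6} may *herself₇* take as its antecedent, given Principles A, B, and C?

{5, 6}

*herself* is an anaphor, so Principle A applies: it must be bound in its binding domain.
Binding domain of *herself₇*: the embedded TP, whose subject is Maya₅.
*Rania₁* does not c-command the anaphor → cannot bind it.
*[Rania₁'s supervisor]₂* c-commands the anaphor but is outside its binding domain → cannot satisfy Principle A.
*Odette₃* c-commands the anaphor but is outside its binding domain → cannot satisfy Principle A.
*Lucia₄* c-commands the anaphor but is outside its binding domain → cannot satisfy Principle A.
*Maya₅* c-commands the anaphor within its binding domain → licit binder.
*Greta₆* c-commands the anaphor within its binding domain → licit binder.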